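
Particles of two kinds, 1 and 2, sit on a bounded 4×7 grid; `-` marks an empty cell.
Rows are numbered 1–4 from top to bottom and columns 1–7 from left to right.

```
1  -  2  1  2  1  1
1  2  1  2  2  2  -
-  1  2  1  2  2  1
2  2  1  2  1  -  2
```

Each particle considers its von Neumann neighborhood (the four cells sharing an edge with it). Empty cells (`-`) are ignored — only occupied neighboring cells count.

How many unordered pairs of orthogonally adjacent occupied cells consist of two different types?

24

Scan each occupied cell's neighbors to the right and below so each pair is counted once.
Row 1: 1(1,1)–1(2,1)= 2(1,3)–1(1,4)≠ 2(1,3)–1(2,3)≠ 1(1,4)–2(1,5)≠ 1(1,4)–2(2,4)≠ 2(1,5)–1(1,6)≠ 2(1,5)–2(2,5)= 1(1,6)–1(1,7)= 1(1,6)–2(2,6)≠  → 6/9 unlike.
Row 2: 1(2,1)–2(2,2)≠ 2(2,2)–1(2,3)≠ 2(2,2)–1(3,2)≠ 1(2,3)–2(2,4)≠ 1(2,3)–2(3,3)≠ 2(2,4)–2(2,5)= 2(2,4)–1(3,4)≠ 2(2,5)–2(2,6)= 2(2,5)–2(3,5)= 2(2,6)–2(3,6)=  → 6/10 unlike.
Row 3: 1(3,2)–2(3,3)≠ 1(3,2)–2(4,2)≠ 2(3,3)–1(3,4)≠ 2(3,3)–1(4,3)≠ 1(3,4)–2(3,5)≠ 1(3,4)–2(4,4)≠ 2(3,5)–2(3,6)= 2(3,5)–1(4,5)≠ 2(3,6)–1(3,7)≠ 1(3,7)–2(4,7)≠  → 9/10 unlike.
Row 4: 2(4,1)–2(4,2)= 2(4,2)–1(4,3)≠ 1(4,3)–2(4,4)≠ 2(4,4)–1(4,5)≠  → 3/4 unlike.
Total adjacent occupied pairs: 33; unlike-type pairs: 24.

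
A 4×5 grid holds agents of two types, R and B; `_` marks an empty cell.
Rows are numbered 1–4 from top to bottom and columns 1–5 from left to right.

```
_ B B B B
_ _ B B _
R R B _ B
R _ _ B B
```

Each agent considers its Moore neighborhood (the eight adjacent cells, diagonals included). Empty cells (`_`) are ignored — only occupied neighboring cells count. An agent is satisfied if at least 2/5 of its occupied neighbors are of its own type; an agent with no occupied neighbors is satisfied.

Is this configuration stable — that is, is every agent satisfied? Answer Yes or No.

Yes

(1,2)B 2/2 ✓
(1,3)B 4/4 ✓
(1,4)B 4/4 ✓
(1,5)B 2/2 ✓
(2,3)B 5/6 ✓
(2,4)B 6/6 ✓
(3,1)R 2/2 ✓
(3,2)R 2/4 ✓
(3,3)B 3/4 ✓
(3,5)B 3/3 ✓
(4,1)R 2/2 ✓
(4,4)B 3/3 ✓
(4,5)B 2/2 ✓
All meet the threshold, so the configuration is stable.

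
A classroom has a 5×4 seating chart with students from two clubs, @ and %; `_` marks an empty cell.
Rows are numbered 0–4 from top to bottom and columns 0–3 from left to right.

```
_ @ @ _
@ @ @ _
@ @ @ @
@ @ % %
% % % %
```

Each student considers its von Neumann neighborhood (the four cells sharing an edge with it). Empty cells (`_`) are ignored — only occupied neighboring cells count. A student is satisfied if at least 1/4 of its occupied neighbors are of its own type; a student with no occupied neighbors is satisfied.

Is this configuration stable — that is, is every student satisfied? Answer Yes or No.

Yes

(0,1)@ 2/2 satisfied
(0,2)@ 2/2 satisfied
(1,0)@ 2/2 satisfied
(1,1)@ 4/4 satisfied
(1,2)@ 3/3 satisfied
(2,0)@ 3/3 satisfied
(2,1)@ 4/4 satisfied
(2,2)@ 3/4 satisfied
(2,3)@ 1/2 satisfied
(3,0)@ 2/3 satisfied
(3,1)@ 2/4 satisfied
(3,2)% 2/4 satisfied
(3,3)% 2/3 satisfied
(4,0)% 1/2 satisfied
(4,1)% 2/3 satisfied
(4,2)% 3/3 satisfied
(4,3)% 2/2 satisfied
All meet the threshold, so the configuration is stable.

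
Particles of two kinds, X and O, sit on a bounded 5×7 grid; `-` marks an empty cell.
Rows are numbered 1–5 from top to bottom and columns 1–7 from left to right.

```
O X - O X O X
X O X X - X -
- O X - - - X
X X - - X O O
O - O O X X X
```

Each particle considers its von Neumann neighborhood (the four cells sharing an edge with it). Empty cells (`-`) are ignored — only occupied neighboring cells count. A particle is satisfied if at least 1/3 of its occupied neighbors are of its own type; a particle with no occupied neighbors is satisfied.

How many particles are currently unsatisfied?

11

Row 1: (1,1)O 0/2 not · (1,2)X 0/2 not · (1,4)O 0/2 not · (1,5)X 0/2 not · (1,6)O 0/3 not · (1,7)X 0/1 not
Row 2: (2,1)X 0/2 not · (2,2)O 1/4 not · (2,3)X 2/3 satisfied · (2,4)X 1/2 satisfied · (2,6)X 0/1 not
Row 3: (3,2)O 1/3 satisfied · (3,3)X 1/2 satisfied · (3,7)X 0/1 not
Row 4: (4,1)X 1/2 satisfied · (4,2)X 1/2 satisfied · (4,5)X 1/2 satisfied · (4,6)O 1/3 satisfied · (4,7)O 1/3 satisfied
Row 5: (5,1)O 0/1 not · (5,3)O 1/1 satisfied · (5,4)O 1/2 satisfied · (5,5)X 2/3 satisfied · (5,6)X 2/3 satisfied · (5,7)X 1/2 satisfied
Unsatisfied: (1,1), (1,2), (1,4), (1,5), (1,6), (1,7), (2,1), (2,2), (2,6), (3,7), (5,1) — 11 in total.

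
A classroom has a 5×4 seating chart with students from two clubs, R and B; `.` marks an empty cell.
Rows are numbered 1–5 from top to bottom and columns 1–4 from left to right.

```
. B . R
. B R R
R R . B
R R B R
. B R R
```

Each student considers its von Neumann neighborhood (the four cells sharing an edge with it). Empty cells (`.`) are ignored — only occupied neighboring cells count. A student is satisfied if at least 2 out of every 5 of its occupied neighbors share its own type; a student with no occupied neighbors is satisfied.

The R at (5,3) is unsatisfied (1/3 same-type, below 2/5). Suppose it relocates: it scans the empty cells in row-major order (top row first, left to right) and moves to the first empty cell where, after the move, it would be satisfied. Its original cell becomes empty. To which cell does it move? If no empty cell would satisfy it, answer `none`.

(1,3)

Vacating (5,3). Empty cells in order:
  (1,1): 0/1 same-type → still unsatisfied.
  (1,3): 2/3 same-type → satisfied — stop here.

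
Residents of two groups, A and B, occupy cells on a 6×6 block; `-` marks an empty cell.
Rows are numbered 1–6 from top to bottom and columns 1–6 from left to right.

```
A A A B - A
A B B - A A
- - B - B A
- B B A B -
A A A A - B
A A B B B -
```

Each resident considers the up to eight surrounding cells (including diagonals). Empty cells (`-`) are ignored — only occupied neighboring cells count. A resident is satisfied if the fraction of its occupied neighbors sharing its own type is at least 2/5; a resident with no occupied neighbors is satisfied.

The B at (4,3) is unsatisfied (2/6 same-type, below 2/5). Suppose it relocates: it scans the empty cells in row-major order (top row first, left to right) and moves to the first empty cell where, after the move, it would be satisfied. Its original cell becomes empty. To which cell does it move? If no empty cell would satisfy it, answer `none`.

(2,4)

Vacating (4,3). Empty cells in order:
  (1,5): 1/4 same-type → still unsatisfied.
  (2,4): 4/6 same-type → satisfied — stop here.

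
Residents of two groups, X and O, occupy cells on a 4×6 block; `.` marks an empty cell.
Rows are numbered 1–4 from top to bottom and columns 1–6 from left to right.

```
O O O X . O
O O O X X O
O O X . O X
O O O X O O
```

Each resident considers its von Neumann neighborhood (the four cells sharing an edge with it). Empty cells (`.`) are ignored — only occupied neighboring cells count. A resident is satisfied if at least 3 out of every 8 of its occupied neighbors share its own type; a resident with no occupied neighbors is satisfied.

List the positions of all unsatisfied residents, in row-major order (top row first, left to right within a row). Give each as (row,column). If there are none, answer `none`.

(2,5), (2,6), (3,3), (3,5), (3,6), (4,3), (4,4)

(1,1)O 2/2 ok
(1,2)O 3/3 ok
(1,3)O 2/3 ok
(1,4)X 1/2 ok
(1,6)O 1/1 ok
(2,1)O 3/3 ok
(2,2)O 4/4 ok
(2,3)O 2/4 ok
(2,4)X 2/3 ok
(2,5)X 1/3 unhappy
(2,6)O 1/3 unhappy
(3,1)O 3/3 ok
(3,2)O 3/4 ok
(3,3)X 0/3 unhappy
(3,5)O 1/3 unhappy
(3,6)X 0/3 unhappy
(4,1)O 2/2 ok
(4,2)O 3/3 ok
(4,3)O 1/3 unhappy
(4,4)X 0/2 unhappy
(4,5)O 2/3 ok
(4,6)O 1/2 ok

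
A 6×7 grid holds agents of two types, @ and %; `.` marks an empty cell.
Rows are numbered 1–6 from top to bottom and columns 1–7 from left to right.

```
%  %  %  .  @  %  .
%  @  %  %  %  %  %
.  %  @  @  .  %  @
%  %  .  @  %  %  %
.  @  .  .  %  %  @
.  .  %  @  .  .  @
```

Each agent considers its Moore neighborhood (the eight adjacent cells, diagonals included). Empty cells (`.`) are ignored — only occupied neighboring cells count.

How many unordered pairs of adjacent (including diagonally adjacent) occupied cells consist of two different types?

34

Scan each occupied cell's neighbors to the right and below (and the two forward diagonals) so each pair is counted once.
Row 1: %(1,1)–%(1,2)= %(1,1)–%(2,1)= %(1,1)–@(2,2)≠ %(1,2)–%(1,3)= %(1,2)–@(2,2)≠ %(1,2)–%(2,3)= %(1,2)–%(2,1)= %(1,3)–%(2,3)= %(1,3)–%(2,4)= %(1,3)–@(2,2)≠ @(1,5)–%(1,6)≠ @(1,5)–%(2,5)≠ @(1,5)–%(2,6)≠ @(1,5)–%(2,4)≠ %(1,6)–%(2,6)= %(1,6)–%(2,7)= %(1,6)–%(2,5)=  → 7/17 unlike.
Row 2: %(2,1)–@(2,2)≠ %(2,1)–%(3,2)= @(2,2)–%(2,3)≠ @(2,2)–%(3,2)≠ @(2,2)–@(3,3)= %(2,3)–%(2,4)= %(2,3)–@(3,3)≠ %(2,3)–@(3,4)≠ %(2,3)–%(3,2)= %(2,4)–%(2,5)= %(2,4)–@(3,4)≠ %(2,4)–@(3,3)≠ %(2,5)–%(2,6)= %(2,5)–%(3,6)= %(2,5)–@(3,4)≠ %(2,6)–%(2,7)= %(2,6)–%(3,6)= %(2,6)–@(3,7)≠ %(2,7)–@(3,7)≠ %(2,7)–%(3,6)=  → 10/20 unlike.
Row 3: %(3,2)–@(3,3)≠ %(3,2)–%(4,2)= %(3,2)–%(4,1)= @(3,3)–@(3,4)= @(3,3)–@(4,4)= @(3,3)–%(4,2)≠ @(3,4)–@(4,4)= @(3,4)–%(4,5)≠ %(3,6)–@(3,7)≠ %(3,6)–%(4,6)= %(3,6)–%(4,7)= %(3,6)–%(4,5)= @(3,7)–%(4,7)≠ @(3,7)–%(4,6)≠  → 6/14 unlike.
Row 4: %(4,1)–%(4,2)= %(4,1)–@(5,2)≠ %(4,2)–@(5,2)≠ @(4,4)–%(4,5)≠ @(4,4)–%(5,5)≠ %(4,5)–%(4,6)= %(4,5)–%(5,5)= %(4,5)–%(5,6)= %(4,6)–%(4,7)= %(4,6)–%(5,6)= %(4,6)–@(5,7)≠ %(4,6)–%(5,5)= %(4,7)–@(5,7)≠ %(4,7)–%(5,6)=  → 6/14 unlike.
Row 5: @(5,2)–%(6,3)≠ %(5,5)–%(5,6)= %(5,5)–@(6,4)≠ %(5,6)–@(5,7)≠ %(5,6)–@(6,7)≠ @(5,7)–@(6,7)=  → 4/6 unlike.
Row 6: %(6,3)–@(6,4)≠  → 1/1 unlike.
Total adjacent occupied pairs: 72; unlike-type pairs: 34.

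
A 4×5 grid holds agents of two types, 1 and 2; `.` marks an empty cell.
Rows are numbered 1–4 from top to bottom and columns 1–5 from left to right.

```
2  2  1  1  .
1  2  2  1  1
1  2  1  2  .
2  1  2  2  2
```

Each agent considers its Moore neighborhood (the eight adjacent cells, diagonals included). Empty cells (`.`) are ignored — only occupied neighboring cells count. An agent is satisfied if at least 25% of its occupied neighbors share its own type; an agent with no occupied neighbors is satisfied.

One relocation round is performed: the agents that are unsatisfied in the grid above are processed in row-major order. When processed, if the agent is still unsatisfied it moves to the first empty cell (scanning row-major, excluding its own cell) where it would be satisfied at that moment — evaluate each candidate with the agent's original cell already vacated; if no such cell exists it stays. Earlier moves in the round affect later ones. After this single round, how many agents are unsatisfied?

0

Initially unsatisfied (in order): (2,1).
  (2,1) → (1,5).
Resulting grid:
2 2 1 1 1
. 2 2 1 1
1 2 1 2 .
2 1 2 2 2
All satisfied now.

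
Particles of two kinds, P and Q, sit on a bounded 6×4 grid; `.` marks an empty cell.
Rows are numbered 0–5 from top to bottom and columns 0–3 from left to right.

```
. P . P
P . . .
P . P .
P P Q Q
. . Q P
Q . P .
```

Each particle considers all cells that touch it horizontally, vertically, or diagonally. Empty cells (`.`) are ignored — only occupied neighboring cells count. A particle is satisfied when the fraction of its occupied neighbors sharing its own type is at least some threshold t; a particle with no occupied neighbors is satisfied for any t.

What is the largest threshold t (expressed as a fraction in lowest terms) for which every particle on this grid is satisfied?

(0,1)P 1/1
(0,3)P — no occupied neighbors
(1,0)P 2/2
(2,0)P 3/3
(2,2)P 1/3
(3,0)P 2/2
(3,1)P 3/5
(3,2)Q 2/5
(3,3)Q 2/4
(4,2)Q 2/5
(4,3)P 1/4
(5,0)Q — no occupied neighbors
(5,2)P 1/2
The smallest same-type fraction is 1/4 at (4,3), which reduces to 1/4. Any threshold above that leaves this particle unsatisfied.

1/4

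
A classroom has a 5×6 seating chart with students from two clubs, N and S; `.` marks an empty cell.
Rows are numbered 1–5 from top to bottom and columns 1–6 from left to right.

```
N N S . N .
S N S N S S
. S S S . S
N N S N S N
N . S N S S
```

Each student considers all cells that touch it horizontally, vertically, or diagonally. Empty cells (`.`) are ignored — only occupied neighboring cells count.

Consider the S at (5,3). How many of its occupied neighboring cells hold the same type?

1

Occupied neighbors of (5,3): (4,2)=N, (4,3)=S, (4,4)=N, (5,4)=N.
Same type (S): 1 of 4.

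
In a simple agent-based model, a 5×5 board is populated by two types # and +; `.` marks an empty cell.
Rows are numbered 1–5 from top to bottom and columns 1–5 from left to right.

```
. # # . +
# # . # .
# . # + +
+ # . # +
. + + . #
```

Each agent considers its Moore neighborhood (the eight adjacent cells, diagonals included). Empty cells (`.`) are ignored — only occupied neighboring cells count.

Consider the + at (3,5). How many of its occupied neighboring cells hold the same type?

2

Occupied neighbors of (3,5): (2,4)=#, (3,4)=+, (4,4)=#, (4,5)=+.
Same type (+): 2 of 4.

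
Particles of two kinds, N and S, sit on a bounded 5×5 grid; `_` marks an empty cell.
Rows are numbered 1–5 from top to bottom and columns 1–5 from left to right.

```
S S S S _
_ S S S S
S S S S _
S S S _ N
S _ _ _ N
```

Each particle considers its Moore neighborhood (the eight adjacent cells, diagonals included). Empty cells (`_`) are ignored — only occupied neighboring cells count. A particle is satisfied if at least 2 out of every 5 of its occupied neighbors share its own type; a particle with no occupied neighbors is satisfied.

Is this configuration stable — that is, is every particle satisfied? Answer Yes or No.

Yes

Row 1: (1,1)S 2/2 satisfied · (1,2)S 4/4 satisfied · (1,3)S 5/5 satisfied · (1,4)S 4/4 satisfied
Row 2: (2,2)S 7/7 satisfied · (2,3)S 8/8 satisfied · (2,4)S 6/6 satisfied · (2,5)S 3/3 satisfied
Row 3: (3,1)S 4/4 satisfied · (3,2)S 7/7 satisfied · (3,3)S 7/7 satisfied · (3,4)S 5/6 satisfied
Row 4: (4,1)S 4/4 satisfied · (4,2)S 6/6 satisfied · (4,3)S 4/4 satisfied · (4,5)N 1/2 satisfied
Row 5: (5,1)S 2/2 satisfied · (5,5)N 1/1 satisfied
All meet the threshold, so the configuration is stable.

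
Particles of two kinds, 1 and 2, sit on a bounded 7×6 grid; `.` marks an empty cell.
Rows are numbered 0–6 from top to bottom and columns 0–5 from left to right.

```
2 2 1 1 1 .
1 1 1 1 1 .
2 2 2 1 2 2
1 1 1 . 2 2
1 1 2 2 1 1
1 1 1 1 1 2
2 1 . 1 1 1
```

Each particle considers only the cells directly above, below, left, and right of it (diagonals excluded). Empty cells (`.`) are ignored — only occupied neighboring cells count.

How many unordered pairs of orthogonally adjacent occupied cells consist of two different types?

24

Scan each occupied cell's neighbors to the right and below so each pair is counted once.
Row 0: 2(0,0)–2(0,1)= 2(0,0)–1(1,0)≠ 2(0,1)–1(0,2)≠ 2(0,1)–1(1,1)≠ 1(0,2)–1(0,3)= 1(0,2)–1(1,2)= 1(0,3)–1(0,4)= 1(0,3)–1(1,3)= 1(0,4)–1(1,4)=  → 3/9 unlike.
Row 1: 1(1,0)–1(1,1)= 1(1,0)–2(2,0)≠ 1(1,1)–1(1,2)= 1(1,1)–2(2,1)≠ 1(1,2)–1(1,3)= 1(1,2)–2(2,2)≠ 1(1,3)–1(1,4)= 1(1,3)–1(2,3)= 1(1,4)–2(2,4)≠  → 4/9 unlike.
Row 2: 2(2,0)–2(2,1)= 2(2,0)–1(3,0)≠ 2(2,1)–2(2,2)= 2(2,1)–1(3,1)≠ 2(2,2)–1(2,3)≠ 2(2,2)–1(3,2)≠ 1(2,3)–2(2,4)≠ 2(2,4)–2(2,5)= 2(2,4)–2(3,4)= 2(2,5)–2(3,5)=  → 5/10 unlike.
Row 3: 1(3,0)–1(3,1)= 1(3,0)–1(4,0)= 1(3,1)–1(3,2)= 1(3,1)–1(4,1)= 1(3,2)–2(4,2)≠ 2(3,4)–2(3,5)= 2(3,4)–1(4,4)≠ 2(3,5)–1(4,5)≠  → 3/8 unlike.
Row 4: 1(4,0)–1(4,1)= 1(4,0)–1(5,0)= 1(4,1)–2(4,2)≠ 1(4,1)–1(5,1)= 2(4,2)–2(4,3)= 2(4,2)–1(5,2)≠ 2(4,3)–1(4,4)≠ 2(4,3)–1(5,3)≠ 1(4,4)–1(4,5)= 1(4,4)–1(5,4)= 1(4,5)–2(5,5)≠  → 5/11 unlike.
Row 5: 1(5,0)–1(5,1)= 1(5,0)–2(6,0)≠ 1(5,1)–1(5,2)= 1(5,1)–1(6,1)= 1(5,2)–1(5,3)= 1(5,3)–1(5,4)= 1(5,3)–1(6,3)= 1(5,4)–2(5,5)≠ 1(5,4)–1(6,4)= 2(5,5)–1(6,5)≠  → 3/10 unlike.
Row 6: 2(6,0)–1(6,1)≠ 1(6,3)–1(6,4)= 1(6,4)–1(6,5)=  → 1/3 unlike.
Total adjacent occupied pairs: 60; unlike-type pairs: 24.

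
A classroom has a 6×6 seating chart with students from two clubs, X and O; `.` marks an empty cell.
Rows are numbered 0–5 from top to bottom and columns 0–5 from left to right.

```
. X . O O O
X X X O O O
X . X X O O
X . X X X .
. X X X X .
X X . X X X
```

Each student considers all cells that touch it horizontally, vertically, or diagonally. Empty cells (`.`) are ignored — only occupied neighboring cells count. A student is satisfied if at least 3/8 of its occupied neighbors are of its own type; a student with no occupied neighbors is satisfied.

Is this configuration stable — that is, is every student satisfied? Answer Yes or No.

Yes

(0,1)X 3/3 satisfied
(0,3)O 3/4 satisfied
(0,4)O 5/5 satisfied
(0,5)O 3/3 satisfied
(1,0)X 3/3 satisfied
(1,1)X 5/5 satisfied
(1,2)X 4/6 satisfied
(1,3)O 4/7 satisfied
(1,4)O 7/8 satisfied
(1,5)O 5/5 satisfied
(2,0)X 3/3 satisfied
(2,2)X 5/6 satisfied
(2,3)X 5/8 satisfied
(2,4)O 4/7 satisfied
(2,5)O 3/4 satisfied
(3,0)X 2/2 satisfied
(3,2)X 6/6 satisfied
(3,3)X 7/8 satisfied
(3,4)X 4/6 satisfied
(4,1)X 5/5 satisfied
(4,2)X 6/6 satisfied
(4,3)X 7/7 satisfied
(4,4)X 6/6 satisfied
(5,0)X 2/2 satisfied
(5,1)X 3/3 satisfied
(5,3)X 4/4 satisfied
(5,4)X 4/4 satisfied
(5,5)X 2/2 satisfied
All meet the threshold, so the configuration is stable.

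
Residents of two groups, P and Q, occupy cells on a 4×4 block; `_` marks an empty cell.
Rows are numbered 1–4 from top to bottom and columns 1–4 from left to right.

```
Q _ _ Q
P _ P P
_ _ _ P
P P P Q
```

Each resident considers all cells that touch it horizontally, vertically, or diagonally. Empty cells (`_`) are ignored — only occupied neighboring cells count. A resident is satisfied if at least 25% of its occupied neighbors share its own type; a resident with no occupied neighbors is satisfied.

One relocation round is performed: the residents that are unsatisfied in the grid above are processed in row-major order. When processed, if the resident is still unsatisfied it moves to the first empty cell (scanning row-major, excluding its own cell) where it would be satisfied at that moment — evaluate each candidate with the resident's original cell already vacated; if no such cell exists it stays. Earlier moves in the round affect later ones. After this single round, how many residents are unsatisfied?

1

Initially unsatisfied (in order): (1,1), (1,4), (2,1), (4,4).
  (1,1) → (1,3).
  (1,4): now satisfied by earlier moves; stays.
  (2,1): now satisfied by earlier moves; stays.
  (4,4) → (1,2).
Resulting grid:
_ Q Q Q
P _ P P
_ _ _ P
P P P _
Unsatisfied now: (2,1).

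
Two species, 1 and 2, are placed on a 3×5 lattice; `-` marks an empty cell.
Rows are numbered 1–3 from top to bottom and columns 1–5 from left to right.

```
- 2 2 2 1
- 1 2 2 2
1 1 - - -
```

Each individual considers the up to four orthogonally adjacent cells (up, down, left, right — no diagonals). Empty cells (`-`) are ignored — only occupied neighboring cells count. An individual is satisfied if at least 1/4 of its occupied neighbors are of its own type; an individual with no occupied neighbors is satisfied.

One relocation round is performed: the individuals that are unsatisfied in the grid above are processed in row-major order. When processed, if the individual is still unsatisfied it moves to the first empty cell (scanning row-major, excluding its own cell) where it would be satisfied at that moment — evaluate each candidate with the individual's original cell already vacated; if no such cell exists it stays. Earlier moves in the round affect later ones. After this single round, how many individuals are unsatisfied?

Initially unsatisfied (in order): (1,5).
  (1,5) → (2,1).
Resulting grid:
- 2 2 2 -
1 1 2 2 2
1 1 - - -
All satisfied now.

0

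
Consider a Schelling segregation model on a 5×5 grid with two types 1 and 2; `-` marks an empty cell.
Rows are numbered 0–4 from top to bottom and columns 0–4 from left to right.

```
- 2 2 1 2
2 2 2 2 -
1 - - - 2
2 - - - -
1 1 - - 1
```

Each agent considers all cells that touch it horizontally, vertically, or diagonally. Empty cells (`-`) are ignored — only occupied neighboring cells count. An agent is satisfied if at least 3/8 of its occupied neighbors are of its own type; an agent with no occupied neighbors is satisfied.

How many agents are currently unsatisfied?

3

Row 0: (0,1)2 4/4 ✓ · (0,2)2 4/5 ✓ · (0,3)1 0/4 ✗ · (0,4)2 1/2 ✓
Row 1: (1,0)2 2/3 ✓ · (1,1)2 4/5 ✓ · (1,2)2 4/5 ✓ · (1,3)2 4/5 ✓
Row 2: (2,0)1 0/3 ✗ · (2,4)2 1/1 ✓
Row 3: (3,0)2 0/3 ✗
Row 4: (4,0)1 1/2 ✓ · (4,1)1 1/2 ✓ · (4,4)1 0/0 ✓
Unsatisfied: (0,3), (2,0), (3,0) — 3 in total.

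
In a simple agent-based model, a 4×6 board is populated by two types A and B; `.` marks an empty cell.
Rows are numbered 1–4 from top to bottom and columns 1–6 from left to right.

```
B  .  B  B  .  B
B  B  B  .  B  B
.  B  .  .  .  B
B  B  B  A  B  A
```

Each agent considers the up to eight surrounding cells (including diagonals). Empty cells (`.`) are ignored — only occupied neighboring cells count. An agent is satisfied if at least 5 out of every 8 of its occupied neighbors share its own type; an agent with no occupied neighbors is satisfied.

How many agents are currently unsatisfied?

3

(1,1)B 2/2 ✓
(1,3)B 3/3 ✓
(1,4)B 3/3 ✓
(1,6)B 2/2 ✓
(2,1)B 3/3 ✓
(2,2)B 5/5 ✓
(2,3)B 4/4 ✓
(2,5)B 4/4 ✓
(2,6)B 3/3 ✓
(3,2)B 6/6 ✓
(3,6)B 3/4 ✓
(4,1)B 2/2 ✓
(4,2)B 3/3 ✓
(4,3)B 2/3 ✓
(4,4)A 0/2 ✗
(4,5)B 1/3 ✗
(4,6)A 0/2 ✗
Unsatisfied: (4,4), (4,5), (4,6) — 3 in total.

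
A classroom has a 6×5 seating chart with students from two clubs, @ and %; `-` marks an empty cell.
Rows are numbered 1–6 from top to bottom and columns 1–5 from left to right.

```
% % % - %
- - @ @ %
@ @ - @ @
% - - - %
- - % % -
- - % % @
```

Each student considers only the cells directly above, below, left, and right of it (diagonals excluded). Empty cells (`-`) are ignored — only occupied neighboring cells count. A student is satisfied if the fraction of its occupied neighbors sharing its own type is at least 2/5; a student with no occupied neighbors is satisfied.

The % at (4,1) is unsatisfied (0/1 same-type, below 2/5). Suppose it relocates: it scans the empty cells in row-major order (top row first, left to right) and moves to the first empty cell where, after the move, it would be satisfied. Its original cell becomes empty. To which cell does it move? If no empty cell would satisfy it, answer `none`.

(1,4)

Vacating (4,1). Empty cells in order:
  (1,4): 2/3 same-type → satisfied — stop here.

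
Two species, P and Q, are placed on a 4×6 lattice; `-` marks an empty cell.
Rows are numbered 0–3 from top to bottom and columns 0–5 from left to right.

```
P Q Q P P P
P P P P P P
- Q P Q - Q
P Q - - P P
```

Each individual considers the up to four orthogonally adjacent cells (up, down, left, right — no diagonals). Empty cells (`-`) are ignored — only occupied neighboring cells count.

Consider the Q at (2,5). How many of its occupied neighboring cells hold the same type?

Occupied neighbors of (2,5): (1,5)=P, (3,5)=P.
Same type (Q): 0 of 2.

0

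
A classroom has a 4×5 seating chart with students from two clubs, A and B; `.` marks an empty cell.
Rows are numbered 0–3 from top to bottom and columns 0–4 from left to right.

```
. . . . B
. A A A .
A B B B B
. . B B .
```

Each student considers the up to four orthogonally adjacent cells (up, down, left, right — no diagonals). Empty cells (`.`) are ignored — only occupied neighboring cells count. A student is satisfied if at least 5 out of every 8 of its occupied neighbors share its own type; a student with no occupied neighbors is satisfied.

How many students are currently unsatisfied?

(0,4)B 0/0 ✓
(1,1)A 1/2 ✗
(1,2)A 2/3 ✓
(1,3)A 1/2 ✗
(2,0)A 0/1 ✗
(2,1)B 1/3 ✗
(2,2)B 3/4 ✓
(2,3)B 3/4 ✓
(2,4)B 1/1 ✓
(3,2)B 2/2 ✓
(3,3)B 2/2 ✓
Unsatisfied: (1,1), (1,3), (2,0), (2,1) — 4 in total.

4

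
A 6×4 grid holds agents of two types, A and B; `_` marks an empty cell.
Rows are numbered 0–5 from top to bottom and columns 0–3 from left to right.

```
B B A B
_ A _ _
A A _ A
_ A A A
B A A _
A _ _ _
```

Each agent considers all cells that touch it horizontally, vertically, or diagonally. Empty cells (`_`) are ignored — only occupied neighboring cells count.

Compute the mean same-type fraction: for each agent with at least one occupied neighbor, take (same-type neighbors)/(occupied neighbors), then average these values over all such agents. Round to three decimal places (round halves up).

0.660

Row 0: (0,0)B 1/2 · (0,1)B 1/3 · (0,2)A 1/3 · (0,3)B 0/1
Row 1: (1,1)A 3/5
Row 2: (2,0)A 3/3 · (2,1)A 4/4 · (2,3)A 2/2
Row 3: (3,1)A 5/6 · (3,2)A 6/6 · (3,3)A 3/3
Row 4: (4,0)B 0/3 · (4,1)A 4/5 · (4,2)A 4/4
Row 5: (5,0)A 1/2
Sum over 15 agents: 1/2 + 1/3 + 1/3 + 0/1 + 3/5 + 3/3 + 4/4 + 2/2 + 5/6 + 6/6 + 3/3 + 0/3 + 4/5 + 4/4 + 1/2 = 99/10; mean = 99/10 ÷ 15 = 33/50 = 0.66 → 0.660.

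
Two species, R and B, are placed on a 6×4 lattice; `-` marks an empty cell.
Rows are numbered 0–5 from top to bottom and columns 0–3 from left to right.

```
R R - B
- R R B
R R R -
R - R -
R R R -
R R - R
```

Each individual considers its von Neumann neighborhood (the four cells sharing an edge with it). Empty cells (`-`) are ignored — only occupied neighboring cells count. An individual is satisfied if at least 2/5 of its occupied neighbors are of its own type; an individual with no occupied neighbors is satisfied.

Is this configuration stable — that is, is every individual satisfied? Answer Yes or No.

Yes

Row 0: (0,0)R 1/1 ✓ · (0,1)R 2/2 ✓ · (0,3)B 1/1 ✓
Row 1: (1,1)R 3/3 ✓ · (1,2)R 2/3 ✓ · (1,3)B 1/2 ✓
Row 2: (2,0)R 2/2 ✓ · (2,1)R 3/3 ✓ · (2,2)R 3/3 ✓
Row 3: (3,0)R 2/2 ✓ · (3,2)R 2/2 ✓
Row 4: (4,0)R 3/3 ✓ · (4,1)R 3/3 ✓ · (4,2)R 2/2 ✓
Row 5: (5,0)R 2/2 ✓ · (5,1)R 2/2 ✓ · (5,3)R 0/0 ✓
All meet the threshold, so the configuration is stable.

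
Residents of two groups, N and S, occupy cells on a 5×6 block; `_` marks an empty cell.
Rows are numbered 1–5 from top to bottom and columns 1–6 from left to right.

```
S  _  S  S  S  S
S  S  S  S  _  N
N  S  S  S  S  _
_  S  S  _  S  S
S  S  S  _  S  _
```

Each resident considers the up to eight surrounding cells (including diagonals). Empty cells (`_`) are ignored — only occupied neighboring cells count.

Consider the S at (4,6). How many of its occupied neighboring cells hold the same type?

Occupied neighbors of (4,6): (3,5)=S, (4,5)=S, (5,5)=S.
Same type (S): 3 of 3.

3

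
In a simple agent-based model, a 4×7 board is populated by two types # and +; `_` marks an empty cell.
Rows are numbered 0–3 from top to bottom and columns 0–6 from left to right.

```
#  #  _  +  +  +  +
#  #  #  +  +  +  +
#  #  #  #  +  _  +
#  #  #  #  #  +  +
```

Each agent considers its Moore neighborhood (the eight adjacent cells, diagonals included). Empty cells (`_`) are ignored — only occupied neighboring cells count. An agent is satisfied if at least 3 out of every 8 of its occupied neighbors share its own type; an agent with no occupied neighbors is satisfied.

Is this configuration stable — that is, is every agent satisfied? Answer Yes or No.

Yes

(0,0)# 3/3 ok
(0,1)# 4/4 ok
(0,3)+ 3/4 ok
(0,4)+ 5/5 ok
(0,5)+ 5/5 ok
(0,6)+ 3/3 ok
(1,0)# 5/5 ok
(1,1)# 7/7 ok
(1,2)# 5/7 ok
(1,3)+ 4/7 ok
(1,4)+ 6/7 ok
(1,5)+ 7/7 ok
(1,6)+ 4/4 ok
(2,0)# 5/5 ok
(2,1)# 8/8 ok
(2,2)# 7/8 ok
(2,3)# 5/8 ok
(2,4)+ 4/7 ok
(2,6)+ 4/4 ok
(3,0)# 3/3 ok
(3,1)# 5/5 ok
(3,2)# 5/5 ok
(3,3)# 4/5 ok
(3,4)# 2/4 ok
(3,5)+ 3/4 ok
(3,6)+ 2/2 ok
All meet the threshold, so the configuration is stable.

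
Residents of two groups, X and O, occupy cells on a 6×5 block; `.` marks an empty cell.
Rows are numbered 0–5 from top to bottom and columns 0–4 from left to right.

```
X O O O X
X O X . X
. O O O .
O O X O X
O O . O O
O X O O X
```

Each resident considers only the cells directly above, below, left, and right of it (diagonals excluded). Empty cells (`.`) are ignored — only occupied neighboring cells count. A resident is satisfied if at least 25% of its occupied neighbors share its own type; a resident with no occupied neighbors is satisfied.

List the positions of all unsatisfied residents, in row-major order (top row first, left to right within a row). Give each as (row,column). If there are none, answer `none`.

Row 0: (0,0)X 1/2 ✓ · (0,1)O 2/3 ✓ · (0,2)O 2/3 ✓ · (0,3)O 1/2 ✓ · (0,4)X 1/2 ✓
Row 1: (1,0)X 1/2 ✓ · (1,1)O 2/4 ✓ · (1,2)X 0/3 ✗ · (1,4)X 1/1 ✓
Row 2: (2,1)O 3/3 ✓ · (2,2)O 2/4 ✓ · (2,3)O 2/2 ✓
Row 3: (3,0)O 2/2 ✓ · (3,1)O 3/4 ✓ · (3,2)X 0/3 ✗ · (3,3)O 2/4 ✓ · (3,4)X 0/2 ✗
Row 4: (4,0)O 3/3 ✓ · (4,1)O 2/3 ✓ · (4,3)O 3/3 ✓ · (4,4)O 1/3 ✓
Row 5: (5,0)O 1/2 ✓ · (5,1)X 0/3 ✗ · (5,2)O 1/2 ✓ · (5,3)O 2/3 ✓ · (5,4)X 0/2 ✗

(1,2), (3,2), (3,4), (5,1), (5,4)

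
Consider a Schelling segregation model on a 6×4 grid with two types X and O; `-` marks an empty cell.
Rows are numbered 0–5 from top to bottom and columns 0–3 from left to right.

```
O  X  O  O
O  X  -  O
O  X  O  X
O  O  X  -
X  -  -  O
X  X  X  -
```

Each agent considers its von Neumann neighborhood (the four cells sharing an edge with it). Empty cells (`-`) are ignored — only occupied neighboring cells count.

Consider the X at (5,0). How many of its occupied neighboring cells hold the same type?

2

Occupied neighbors of (5,0): (4,0)=X, (5,1)=X.
Same type (X): 2 of 2.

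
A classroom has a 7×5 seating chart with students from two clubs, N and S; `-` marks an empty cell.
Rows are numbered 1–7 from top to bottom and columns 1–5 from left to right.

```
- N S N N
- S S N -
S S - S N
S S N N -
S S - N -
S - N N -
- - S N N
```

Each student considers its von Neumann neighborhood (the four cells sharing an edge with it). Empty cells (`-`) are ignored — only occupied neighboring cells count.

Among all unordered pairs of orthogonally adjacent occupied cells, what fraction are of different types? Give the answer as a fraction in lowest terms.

Scan each occupied cell's neighbors to the right and below so each pair is counted once.
From row 1: 3 unlike of 6 pairs (running 3/6).
From row 2: 2 unlike of 4 pairs (running 5/10).
From row 3: 2 unlike of 5 pairs (running 7/15).
From row 4: 1 unlike of 6 pairs (running 8/21).
From row 5: 0 unlike of 3 pairs (running 8/24).
From row 6: 1 unlike of 3 pairs (running 9/27).
From row 7: 1 unlike of 2 pairs (running 10/29).
Total adjacent occupied pairs: 29; unlike-type pairs: 10.
10/29 is already in lowest terms.

10/29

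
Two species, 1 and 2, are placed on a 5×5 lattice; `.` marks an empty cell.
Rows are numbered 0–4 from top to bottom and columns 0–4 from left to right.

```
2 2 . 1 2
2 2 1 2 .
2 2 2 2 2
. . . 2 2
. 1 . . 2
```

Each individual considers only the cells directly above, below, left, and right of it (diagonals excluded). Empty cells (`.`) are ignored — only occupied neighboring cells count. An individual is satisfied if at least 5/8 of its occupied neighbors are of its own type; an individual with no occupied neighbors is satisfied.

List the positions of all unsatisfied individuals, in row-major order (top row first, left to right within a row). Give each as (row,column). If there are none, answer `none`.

(0,0)2 2/2 satisfied
(0,1)2 2/2 satisfied
(0,3)1 0/2 not
(0,4)2 0/1 not
(1,0)2 3/3 satisfied
(1,1)2 3/4 satisfied
(1,2)1 0/3 not
(1,3)2 1/3 not
(2,0)2 2/2 satisfied
(2,1)2 3/3 satisfied
(2,2)2 2/3 satisfied
(2,3)2 4/4 satisfied
(2,4)2 2/2 satisfied
(3,3)2 2/2 satisfied
(3,4)2 3/3 satisfied
(4,1)1 0/0 satisfied
(4,4)2 1/1 satisfied

(0,3), (0,4), (1,2), (1,3)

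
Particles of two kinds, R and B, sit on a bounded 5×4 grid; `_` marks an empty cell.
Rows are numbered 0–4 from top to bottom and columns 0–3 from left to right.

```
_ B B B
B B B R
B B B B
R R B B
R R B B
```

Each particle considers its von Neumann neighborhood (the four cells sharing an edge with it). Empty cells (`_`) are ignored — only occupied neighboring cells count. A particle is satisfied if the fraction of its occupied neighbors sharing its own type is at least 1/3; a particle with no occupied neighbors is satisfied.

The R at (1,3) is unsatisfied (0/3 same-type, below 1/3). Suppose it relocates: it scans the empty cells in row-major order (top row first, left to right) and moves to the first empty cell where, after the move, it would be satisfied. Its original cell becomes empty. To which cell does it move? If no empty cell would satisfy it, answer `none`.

Vacating (1,3). Empty cells in order:
  (0,0): 0/2 same-type → still unsatisfied.

none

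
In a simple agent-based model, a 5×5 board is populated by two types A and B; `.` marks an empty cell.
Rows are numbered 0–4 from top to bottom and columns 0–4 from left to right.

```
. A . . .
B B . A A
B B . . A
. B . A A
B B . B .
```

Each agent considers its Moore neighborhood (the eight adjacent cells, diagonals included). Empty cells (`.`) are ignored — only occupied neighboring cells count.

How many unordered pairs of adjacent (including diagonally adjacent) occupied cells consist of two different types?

4

Scan each occupied cell's neighbors to the right and below (and the two forward diagonals) so each pair is counted once.
Row 0: A(0,1)–B(1,1)≠ A(0,1)–B(1,0)≠  → 2/2 unlike.
Row 1: B(1,0)–B(1,1)= B(1,0)–B(2,0)= B(1,0)–B(2,1)= B(1,1)–B(2,1)= B(1,1)–B(2,0)= A(1,3)–A(1,4)= A(1,3)–A(2,4)= A(1,4)–A(2,4)=  → 0/8 unlike.
Row 2: B(2,0)–B(2,1)= B(2,0)–B(3,1)= B(2,1)–B(3,1)= A(2,4)–A(3,4)= A(2,4)–A(3,3)=  → 0/5 unlike.
Row 3: B(3,1)–B(4,1)= B(3,1)–B(4,0)= A(3,3)–A(3,4)= A(3,3)–B(4,3)≠ A(3,4)–B(4,3)≠  → 2/5 unlike.
Row 4: B(4,0)–B(4,1)=  → 0/1 unlike.
Total adjacent occupied pairs: 21; unlike-type pairs: 4.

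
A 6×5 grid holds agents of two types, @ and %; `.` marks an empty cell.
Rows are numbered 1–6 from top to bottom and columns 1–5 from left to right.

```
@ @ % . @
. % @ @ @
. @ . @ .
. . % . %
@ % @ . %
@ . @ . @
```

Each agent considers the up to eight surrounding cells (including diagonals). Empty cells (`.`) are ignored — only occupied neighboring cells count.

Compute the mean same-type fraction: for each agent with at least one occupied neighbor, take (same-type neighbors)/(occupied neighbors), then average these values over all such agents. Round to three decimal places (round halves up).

0.481

Row 1: (1,1)@ 1/2 · (1,2)@ 2/4 · (1,3)% 1/4 · (1,5)@ 2/2
Row 2: (2,2)% 1/5 · (2,3)@ 4/6 · (2,4)@ 4/5 · (2,5)@ 3/3
Row 3: (3,2)@ 1/3 · (3,4)@ 3/5
Row 4: (4,3)% 1/4 · (4,5)% 1/2
Row 5: (5,1)@ 1/2 · (5,2)% 1/5 · (5,3)@ 1/3 · (5,5)% 1/2
Row 6: (6,1)@ 1/2 · (6,3)@ 1/2 · (6,5)@ 0/1
Sum over 19 agents: 1/2 + 2/4 + 1/4 + 2/2 + 1/5 + 4/6 + 4/5 + 3/3 + 1/3 + 3/5 + 1/4 + 1/2 + 1/2 + 1/5 + 1/3 + 1/2 + 1/2 + 1/2 + 0/1 = 137/15; mean = 137/15 ÷ 19 = 137/285 = 0.480701… → 0.481.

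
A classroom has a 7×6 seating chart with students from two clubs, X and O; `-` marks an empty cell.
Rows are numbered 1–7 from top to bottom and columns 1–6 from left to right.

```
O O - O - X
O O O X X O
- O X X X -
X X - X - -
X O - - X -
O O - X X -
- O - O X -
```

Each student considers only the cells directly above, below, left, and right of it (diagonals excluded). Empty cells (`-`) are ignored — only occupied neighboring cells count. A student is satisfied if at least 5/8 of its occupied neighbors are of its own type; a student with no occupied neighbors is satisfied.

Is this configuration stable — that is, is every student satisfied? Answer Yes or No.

No

Row 1: (1,1)O 2/2 satisfied · (1,2)O 2/2 satisfied · (1,4)O 0/1 not · (1,6)X 0/1 not
Row 2: (2,1)O 2/2 satisfied · (2,2)O 4/4 satisfied · (2,3)O 1/3 not · (2,4)X 2/4 not · (2,5)X 2/3 satisfied · (2,6)O 0/2 not
Row 3: (3,2)O 1/3 not · (3,3)X 1/3 not · (3,4)X 4/4 satisfied · (3,5)X 2/2 satisfied
Row 4: (4,1)X 2/2 satisfied · (4,2)X 1/3 not · (4,4)X 1/1 satisfied
Row 5: (5,1)X 1/3 not · (5,2)O 1/3 not · (5,5)X 1/1 satisfied
Row 6: (6,1)O 1/2 not · (6,2)O 3/3 satisfied · (6,4)X 1/2 not · (6,5)X 3/3 satisfied
Row 7: (7,2)O 1/1 satisfied · (7,4)O 0/2 not · (7,5)X 1/2 not
For instance (1,4) has only 0/1 same-type neighbors, below 5/8.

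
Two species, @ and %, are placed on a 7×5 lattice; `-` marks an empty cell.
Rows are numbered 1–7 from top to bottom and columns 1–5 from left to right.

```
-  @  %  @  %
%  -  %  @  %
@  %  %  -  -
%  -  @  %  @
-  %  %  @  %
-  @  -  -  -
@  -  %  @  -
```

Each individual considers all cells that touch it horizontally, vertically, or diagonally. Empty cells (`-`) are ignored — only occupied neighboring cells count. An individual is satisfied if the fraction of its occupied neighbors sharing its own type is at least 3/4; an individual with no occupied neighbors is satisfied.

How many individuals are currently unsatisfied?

Row 1: (1,2)@ 0/3 ✗ · (1,3)% 1/4 ✗ · (1,4)@ 1/5 ✗ · (1,5)% 1/3 ✗
Row 2: (2,1)% 1/3 ✗ · (2,3)% 3/6 ✗ · (2,4)@ 1/6 ✗ · (2,5)% 1/3 ✗
Row 3: (3,1)@ 0/3 ✗ · (3,2)% 4/6 ✗ · (3,3)% 3/5 ✗
Row 4: (4,1)% 2/3 ✗ · (4,3)@ 1/6 ✗ · (4,4)% 3/6 ✗ · (4,5)@ 1/3 ✗
Row 5: (5,2)% 2/4 ✗ · (5,3)% 2/5 ✗ · (5,4)@ 2/5 ✗ · (5,5)% 1/3 ✗
Row 6: (6,2)@ 1/4 ✗
Row 7: (7,1)@ 1/1 ✓ · (7,3)% 0/2 ✗ · (7,4)@ 0/1 ✗
Unsatisfied: (1,2), (1,3), (1,4), (1,5), (2,1), (2,3), (2,4), (2,5), (3,1), (3,2), (3,3), (4,1), (4,3), (4,4), (4,5), (5,2), (5,3), (5,4), (5,5), (6,2), (7,3), (7,4) — 22 in total.

22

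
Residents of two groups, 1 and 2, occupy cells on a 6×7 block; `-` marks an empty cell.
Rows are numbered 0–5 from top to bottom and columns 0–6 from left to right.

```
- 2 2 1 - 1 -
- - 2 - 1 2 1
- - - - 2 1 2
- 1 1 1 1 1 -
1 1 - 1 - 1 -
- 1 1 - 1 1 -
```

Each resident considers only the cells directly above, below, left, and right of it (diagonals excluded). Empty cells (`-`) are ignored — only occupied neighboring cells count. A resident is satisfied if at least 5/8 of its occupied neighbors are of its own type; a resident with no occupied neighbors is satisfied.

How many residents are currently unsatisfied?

(0,1)2 1/1 ✓
(0,2)2 2/3 ✓
(0,3)1 0/1 ✗
(0,5)1 0/1 ✗
(1,2)2 1/1 ✓
(1,4)1 0/2 ✗
(1,5)2 0/4 ✗
(1,6)1 0/2 ✗
(2,4)2 0/3 ✗
(2,5)1 1/4 ✗
(2,6)2 0/2 ✗
(3,1)1 2/2 ✓
(3,2)1 2/2 ✓
(3,3)1 3/3 ✓
(3,4)1 2/3 ✓
(3,5)1 3/3 ✓
(4,0)1 1/1 ✓
(4,1)1 3/3 ✓
(4,3)1 1/1 ✓
(4,5)1 2/2 ✓
(5,1)1 2/2 ✓
(5,2)1 1/1 ✓
(5,4)1 1/1 ✓
(5,5)1 2/2 ✓
Unsatisfied: (0,3), (0,5), (1,4), (1,5), (1,6), (2,4), (2,5), (2,6) — 8 in total.

8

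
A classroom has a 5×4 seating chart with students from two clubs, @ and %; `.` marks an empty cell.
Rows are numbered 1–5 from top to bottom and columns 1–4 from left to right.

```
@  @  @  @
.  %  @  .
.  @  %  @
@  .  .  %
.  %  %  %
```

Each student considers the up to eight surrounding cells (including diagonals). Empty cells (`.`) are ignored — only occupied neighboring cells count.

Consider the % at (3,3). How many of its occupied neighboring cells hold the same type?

2

Occupied neighbors of (3,3): (2,2)=%, (2,3)=@, (3,2)=@, (3,4)=@, (4,4)=%.
Same type (%): 2 of 5.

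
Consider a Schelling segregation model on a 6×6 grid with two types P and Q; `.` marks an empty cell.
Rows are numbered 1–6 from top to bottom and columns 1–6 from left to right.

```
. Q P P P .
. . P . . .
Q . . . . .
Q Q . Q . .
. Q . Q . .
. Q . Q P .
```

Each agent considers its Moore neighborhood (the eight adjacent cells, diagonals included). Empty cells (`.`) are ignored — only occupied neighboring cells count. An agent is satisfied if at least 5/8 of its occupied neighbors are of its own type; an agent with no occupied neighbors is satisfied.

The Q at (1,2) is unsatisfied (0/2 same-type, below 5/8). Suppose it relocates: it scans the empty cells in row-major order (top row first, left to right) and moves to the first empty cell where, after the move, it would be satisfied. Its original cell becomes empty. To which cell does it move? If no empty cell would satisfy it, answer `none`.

Vacating (1,2). Empty cells in order:
  (1,1): 0/0 same-type → satisfied — stop here.

(1,1)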